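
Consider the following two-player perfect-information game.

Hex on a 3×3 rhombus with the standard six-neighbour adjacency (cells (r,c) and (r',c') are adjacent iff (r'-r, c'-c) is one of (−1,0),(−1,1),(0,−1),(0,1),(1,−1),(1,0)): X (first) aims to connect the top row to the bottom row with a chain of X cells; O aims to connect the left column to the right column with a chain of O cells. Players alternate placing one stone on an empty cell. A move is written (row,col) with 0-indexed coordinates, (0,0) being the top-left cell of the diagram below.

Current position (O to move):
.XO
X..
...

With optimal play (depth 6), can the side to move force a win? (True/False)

ply 1, O at .XO/X../... | (0,0)=-1→OXO/X../...; (1,1)=-1→.XO/XO./...; (1,2)=-1→.XO/X.O/...; (2,0)=+1→.XO/X../O..*; (2,1)=-1→.XO/X../.O.; (2,2)=-1→.XO/X../..O
ply 2, X at .XO/X../O.. | (0,0)=-1→XXO/X../O..*; (1,1)=-1→.XO/XX./O..; (1,2)=-1→.XO/X.X/O..; (2,1)=-1→.XO/X../OX.; (2,2)=-1→.XO/X../O.X
ply 3, O at XXO/X../O.. | (1,1)=+1→XXO/XO./O..*; (1,2)=+1→XXO/X.O/O..; (2,1)=+1→XXO/X../OO.; (2,2)=+1→XXO/X../O.O
ply 4: XXO/XO./O.. is terminal -1 (X); from .XO/X../... depth 6

O winning at [.XO/X../...]: True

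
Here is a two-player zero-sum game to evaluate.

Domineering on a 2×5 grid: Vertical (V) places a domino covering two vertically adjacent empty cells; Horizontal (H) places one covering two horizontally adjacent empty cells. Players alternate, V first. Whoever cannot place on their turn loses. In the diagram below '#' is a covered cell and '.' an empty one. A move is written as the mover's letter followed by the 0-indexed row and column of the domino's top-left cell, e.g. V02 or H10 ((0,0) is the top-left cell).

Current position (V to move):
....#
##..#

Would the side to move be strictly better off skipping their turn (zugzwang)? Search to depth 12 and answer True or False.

zugzwang(....#/##..#, V) = False

ply 1, V at ....#/##..# | V02=+1→..#.#/###.#*; V03=-1→...##/##.##
ply 2, H at ..#.#/###.# | H00=-1→###.#/###.#*
ply 3, V at ###.#/###.# | V03=+1→#####/#####*
ply 4: #####/##### is terminal -1 (H); from ....#/##..# depth 12
suppose V passes — search the same position with H to move:
pass> ply 1, H at ....#/##..# | H00=-1→##..#/##..#; H01=-1→.##.#/##..#; H02=+1→..###/##..#*; H12=+1→....#/#####
pass> ply 2: ..###/##..# is terminal -1 (V); from ....#/##..# depth 12
for V: play +1, pass -1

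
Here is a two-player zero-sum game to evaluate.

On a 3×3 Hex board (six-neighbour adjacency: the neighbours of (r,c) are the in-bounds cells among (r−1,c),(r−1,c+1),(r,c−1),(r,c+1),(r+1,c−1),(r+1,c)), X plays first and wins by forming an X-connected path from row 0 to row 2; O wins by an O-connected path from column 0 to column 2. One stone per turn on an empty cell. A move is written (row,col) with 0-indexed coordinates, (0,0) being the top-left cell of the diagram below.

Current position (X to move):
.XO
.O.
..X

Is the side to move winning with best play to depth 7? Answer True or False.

p1 X@[.XO/.O./..X]: (0,0)[XXO/.O./..X]-1* (1,0)[.XO/XO./..X]-1 (1,2)[.XO/.OX/..X]-1 (2,0)[.XO/.O./X.X]-1 (2,1)[.XO/.O./.XX]-1
p2 O@[XXO/.O./..X]: (1,0)[XXO/OO./..X]+1* (1,2)[XXO/.OO/..X]+1 (2,0)[XXO/.O./O.X]+1 (2,1)[XXO/.O./.OX]+1
p3 X@[XXO/OO./..X] terminal -1; root [.XO/.O./..X] d7

X winning at [.XO/.O./..X]: False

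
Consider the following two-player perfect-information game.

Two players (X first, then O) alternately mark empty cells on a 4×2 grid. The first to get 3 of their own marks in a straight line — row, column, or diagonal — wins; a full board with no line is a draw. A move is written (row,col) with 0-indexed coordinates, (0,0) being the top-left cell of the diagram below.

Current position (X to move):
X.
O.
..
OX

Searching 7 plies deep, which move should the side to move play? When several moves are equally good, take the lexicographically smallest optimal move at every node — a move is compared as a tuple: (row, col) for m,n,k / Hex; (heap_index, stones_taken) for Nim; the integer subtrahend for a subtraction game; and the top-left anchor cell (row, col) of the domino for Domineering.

X's best at [X./O./../OX]: (2,0)

ply 1, X at X./O./../OX | (0,1)=-1→XX/O./../OX; (1,1)=-1→X./OX/../OX; (2,0)=+0→X./O./X./OX*; (2,1)=-1→X./O./.X/OX
ply 2, O at X./O./X./OX | (0,1)=+0→XO/O./X./OX*; (1,1)=+0→X./OO/X./OX; (2,1)=+0→X./O./XO/OX
ply 3, X at XO/O./X./OX | (1,1)=+0→XO/OX/X./OX*; (2,1)=+0→XO/O./XX/OX
ply 4, O at XO/OX/X./OX | (2,1)=+0→XO/OX/XO/OX*
ply 5: XO/OX/XO/OX is terminal +0 (X); from X./O./../OX depth 7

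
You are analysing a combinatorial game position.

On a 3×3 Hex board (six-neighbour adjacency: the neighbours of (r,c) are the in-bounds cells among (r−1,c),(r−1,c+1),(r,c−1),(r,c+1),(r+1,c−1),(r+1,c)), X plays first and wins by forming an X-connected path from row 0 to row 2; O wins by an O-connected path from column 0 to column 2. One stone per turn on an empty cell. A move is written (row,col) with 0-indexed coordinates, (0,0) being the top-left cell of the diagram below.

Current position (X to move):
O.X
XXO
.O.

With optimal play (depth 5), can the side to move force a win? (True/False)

p1 X@[O.X/XXO/.O.]: (0,1)[OXX/XXO/.O.]-1 (2,0)[O.X/XXO/XO.]+1* (2,2)[O.X/XXO/.OX]-1
p2 O@[O.X/XXO/XO.] terminal -1; root [O.X/XXO/.O.] d5

X winning at [O.X/XXO/.O.]: True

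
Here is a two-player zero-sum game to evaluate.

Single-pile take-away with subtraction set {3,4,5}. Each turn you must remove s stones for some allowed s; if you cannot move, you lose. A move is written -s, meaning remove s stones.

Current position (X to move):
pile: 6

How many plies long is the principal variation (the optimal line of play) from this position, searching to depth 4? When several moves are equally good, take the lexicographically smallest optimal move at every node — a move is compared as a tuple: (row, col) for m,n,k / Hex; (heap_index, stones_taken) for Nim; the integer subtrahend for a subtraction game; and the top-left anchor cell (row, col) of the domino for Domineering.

PV length from [6]: 1 ply

ply 1, X at 6 | -3=-1→3; -4=+1→2*; -5=+1→1
ply 2: 2 is terminal -1 (O); from 6 depth 4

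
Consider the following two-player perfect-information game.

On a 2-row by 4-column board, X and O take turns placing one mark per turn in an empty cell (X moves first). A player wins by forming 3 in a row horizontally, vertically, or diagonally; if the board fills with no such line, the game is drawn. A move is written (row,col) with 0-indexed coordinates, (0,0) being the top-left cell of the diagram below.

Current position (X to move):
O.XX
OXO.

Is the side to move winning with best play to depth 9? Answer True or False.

X winning at [O.XX/OXO.]: True

[O.XX/OXO.] X move#1: (0,1):+1/OXXX/OXO.*, (1,3):+0/O.XX/OXOX
[OXXX/OXO.] end (terminal -1, O#2); searched O.XX/OXO. to 9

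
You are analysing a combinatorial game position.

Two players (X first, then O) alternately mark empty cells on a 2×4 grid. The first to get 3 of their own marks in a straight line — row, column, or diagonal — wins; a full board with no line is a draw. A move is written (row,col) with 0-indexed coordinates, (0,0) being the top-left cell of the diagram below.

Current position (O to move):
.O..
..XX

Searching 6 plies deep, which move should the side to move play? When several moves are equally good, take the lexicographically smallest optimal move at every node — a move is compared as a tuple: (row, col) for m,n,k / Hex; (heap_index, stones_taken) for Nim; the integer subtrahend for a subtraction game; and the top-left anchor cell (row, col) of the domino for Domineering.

p1 O@[.O../..XX]: (0,0)[OO../..XX]-1 (0,2)[.OO./..XX]-1 (0,3)[.O.O/..XX]-1 (1,0)[.O../O.XX]-1 (1,1)[.O../.OXX]+0*
p2 X@[.O../.OXX]: (0,0)[XO../.OXX]+0* (0,2)[.OX./.OXX]+0 (0,3)[.O.X/.OXX]+0 (1,0)[.O../XOXX]-1
p3 O@[XO../.OXX]: (0,2)[XOO./.OXX]+0* (0,3)[XO.O/.OXX]+0 (1,0)[XO../OOXX]+0
p4 X@[XOO./.OXX]: (0,3)[XOOX/.OXX]+0* (1,0)[XOO./XOXX]-1
p5 O@[XOOX/.OXX]: (1,0)[XOOX/OOXX]+0*
p6 X@[XOOX/OOXX] terminal +0; root [.O../..XX] d6

O's best at [.O../..XX]: (1,1)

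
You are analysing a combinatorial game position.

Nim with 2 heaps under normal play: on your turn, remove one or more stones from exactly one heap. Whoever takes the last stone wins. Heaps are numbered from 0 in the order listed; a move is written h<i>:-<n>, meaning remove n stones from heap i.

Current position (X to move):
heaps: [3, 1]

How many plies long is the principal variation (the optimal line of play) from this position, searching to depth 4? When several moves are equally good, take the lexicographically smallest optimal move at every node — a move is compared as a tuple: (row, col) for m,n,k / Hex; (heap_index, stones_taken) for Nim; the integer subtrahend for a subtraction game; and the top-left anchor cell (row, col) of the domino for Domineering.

ply 1, X at (3,1) | h0:-1=-1→(2,1); h0:-2=+1→(1,1)*; h0:-3=-1→(0,1); h1:-1=-1→(3,0)
ply 2, O at (1,1) | h0:-1=-1→(0,1)*; h1:-1=-1→(1,0)
ply 3, X at (0,1) | h1:-1=+1→(0,0)*
ply 4: (0,0) is terminal -1 (O); from (3,1) depth 4

PV length from [(3,1)]: 3 plies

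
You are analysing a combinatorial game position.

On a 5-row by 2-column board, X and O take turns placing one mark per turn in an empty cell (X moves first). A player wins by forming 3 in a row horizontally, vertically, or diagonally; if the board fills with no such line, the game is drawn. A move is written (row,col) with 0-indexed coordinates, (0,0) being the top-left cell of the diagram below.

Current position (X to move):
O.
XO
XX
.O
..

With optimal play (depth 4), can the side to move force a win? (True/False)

X winning at [O./XO/XX/.O/..]: True

ply 1, X at O./XO/XX/.O/.. | (0,1)=+0→OX/XO/XX/.O/..; (3,0)=+1→O./XO/XX/XO/..*; (4,0)=+0→O./XO/XX/.O/X.; (4,1)=+0→O./XO/XX/.O/.X
ply 2: O./XO/XX/XO/.. is terminal -1 (O); from O./XO/XX/.O/.. depth 4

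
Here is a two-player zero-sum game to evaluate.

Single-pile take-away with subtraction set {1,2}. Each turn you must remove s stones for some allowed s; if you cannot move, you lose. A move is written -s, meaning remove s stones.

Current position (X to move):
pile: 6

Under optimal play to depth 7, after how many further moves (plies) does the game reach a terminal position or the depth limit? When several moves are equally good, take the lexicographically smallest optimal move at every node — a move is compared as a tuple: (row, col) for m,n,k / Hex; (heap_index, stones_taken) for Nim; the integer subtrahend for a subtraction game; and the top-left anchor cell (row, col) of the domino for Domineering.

PV length from [6]: 4 plies

p1 X@[6]: -1[5]-1* -2[4]-1
p2 O@[5]: -1[4]-1 -2[3]+1*
p3 X@[3]: -1[2]-1* -2[1]-1
p4 O@[2]: -1[1]-1 -2[0]+1*
p5 X@[0] terminal -1; root [6] d7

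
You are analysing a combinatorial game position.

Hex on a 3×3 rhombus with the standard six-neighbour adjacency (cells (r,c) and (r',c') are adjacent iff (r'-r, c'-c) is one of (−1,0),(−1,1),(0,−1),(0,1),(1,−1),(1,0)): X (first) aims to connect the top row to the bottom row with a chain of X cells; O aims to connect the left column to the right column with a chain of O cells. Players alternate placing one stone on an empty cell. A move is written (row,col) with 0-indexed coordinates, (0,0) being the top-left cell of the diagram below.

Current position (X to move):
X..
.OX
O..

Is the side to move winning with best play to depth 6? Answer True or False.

X winning at [X../.OX/O..]: True

ply 1, X at X../.OX/O.. | (0,1)=-1→XX./.OX/O..; (0,2)=+1→X.X/.OX/O..*; (1,0)=-1→X../XOX/O..; (2,1)=-1→X../.OX/OX.; (2,2)=-1→X../.OX/O.X
ply 2, O at X.X/.OX/O.. | (0,1)=-1→XOX/.OX/O..*; (1,0)=-1→X.X/OOX/O..; (2,1)=-1→X.X/.OX/OO.; (2,2)=-1→X.X/.OX/O.O
ply 3, X at XOX/.OX/O.. | (1,0)=+1→XOX/XOX/O..*; (2,1)=+1→XOX/.OX/OX.; (2,2)=+1→XOX/.OX/O.X
ply 4, O at XOX/XOX/O.. | (2,1)=-1→XOX/XOX/OO.*; (2,2)=-1→XOX/XOX/O.O
ply 5, X at XOX/XOX/OO. | (2,2)=+1→XOX/XOX/OOX*
ply 6: XOX/XOX/OOX is terminal -1 (O); from X../.OX/O.. depth 6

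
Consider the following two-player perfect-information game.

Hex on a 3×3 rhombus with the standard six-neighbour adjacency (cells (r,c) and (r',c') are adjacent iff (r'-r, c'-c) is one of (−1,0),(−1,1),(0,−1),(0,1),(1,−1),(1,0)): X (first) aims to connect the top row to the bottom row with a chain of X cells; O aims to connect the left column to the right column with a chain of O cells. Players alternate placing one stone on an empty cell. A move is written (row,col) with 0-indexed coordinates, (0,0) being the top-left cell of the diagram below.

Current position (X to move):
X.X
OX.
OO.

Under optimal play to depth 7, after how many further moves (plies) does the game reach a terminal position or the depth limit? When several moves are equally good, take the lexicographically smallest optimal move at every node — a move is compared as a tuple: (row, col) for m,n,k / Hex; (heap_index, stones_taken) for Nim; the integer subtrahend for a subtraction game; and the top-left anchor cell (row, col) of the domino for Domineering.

[X.X/OX./OO.] X move#1: (0,1):-1/XXX/OX./OO.*, (1,2):-1/X.X/OXX/OO., (2,2):-1/X.X/OX./OOX
[XXX/OX./OO.] O move#2: (1,2):+1/XXX/OXO/OO.*, (2,2):+1/XXX/OX./OOO
[XXX/OXO/OO.] end (terminal -1, X#3); searched X.X/OX./OO. to 7

PV length from [X.X/OX./OO.]: 2 plies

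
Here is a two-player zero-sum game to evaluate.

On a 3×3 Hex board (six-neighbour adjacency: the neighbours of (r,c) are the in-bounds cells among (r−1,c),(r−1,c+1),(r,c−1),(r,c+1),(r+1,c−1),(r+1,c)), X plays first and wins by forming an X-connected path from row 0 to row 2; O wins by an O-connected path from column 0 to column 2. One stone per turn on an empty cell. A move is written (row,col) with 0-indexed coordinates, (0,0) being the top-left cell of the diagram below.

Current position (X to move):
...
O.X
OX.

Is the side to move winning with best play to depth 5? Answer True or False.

X winning at [.../O.X/OX.]: True

ply 1, X at .../O.X/OX. | (0,0)=-1→X../O.X/OX.; (0,1)=+1→.X./O.X/OX.*; (0,2)=+1→..X/O.X/OX.; (1,1)=+1→.../OXX/OX.; (2,2)=-1→.../O.X/OXX
ply 2, O at .X./O.X/OX. | (0,0)=-1→OX./O.X/OX.*; (0,2)=-1→.XO/O.X/OX.; (1,1)=-1→.X./OOX/OX.; (2,2)=-1→.X./O.X/OXO
ply 3, X at OX./O.X/OX. | (0,2)=+1→OXX/O.X/OX.*; (1,1)=+1→OX./OXX/OX.; (2,2)=+1→OX./O.X/OXX
ply 4: OXX/O.X/OX. is terminal -1 (O); from .../O.X/OX. depth 5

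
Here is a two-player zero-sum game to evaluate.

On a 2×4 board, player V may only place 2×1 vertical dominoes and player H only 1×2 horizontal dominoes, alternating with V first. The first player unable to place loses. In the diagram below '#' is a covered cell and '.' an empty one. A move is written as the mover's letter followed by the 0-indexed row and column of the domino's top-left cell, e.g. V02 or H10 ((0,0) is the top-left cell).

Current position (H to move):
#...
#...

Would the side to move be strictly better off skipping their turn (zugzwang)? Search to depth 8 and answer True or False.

ply 1, H at #.../#... | H01=+1→###./#...*; H02=+1→#.##/#...; H11=+1→#.../###.; H12=+1→#.../#.##
ply 2, V at ###./#... | V03=-1→####/#..#*
ply 3, H at ####/#..# | H11=+1→####/####*
ply 4: ####/#### is terminal -1 (V); from #.../#... depth 8
pass branch (V moves first from the same position):
  | ply 1, V at #.../#... | V01=-1→##../##..; V02=+1→#.#./#.#.*; V03=-1→#..#/#..#
  | ply 2: #.#./#.#. is terminal -1 (H); from #.../#... depth 8
H moving scores +1; H passing scores -1

zugzwang(#.../#..., H) = False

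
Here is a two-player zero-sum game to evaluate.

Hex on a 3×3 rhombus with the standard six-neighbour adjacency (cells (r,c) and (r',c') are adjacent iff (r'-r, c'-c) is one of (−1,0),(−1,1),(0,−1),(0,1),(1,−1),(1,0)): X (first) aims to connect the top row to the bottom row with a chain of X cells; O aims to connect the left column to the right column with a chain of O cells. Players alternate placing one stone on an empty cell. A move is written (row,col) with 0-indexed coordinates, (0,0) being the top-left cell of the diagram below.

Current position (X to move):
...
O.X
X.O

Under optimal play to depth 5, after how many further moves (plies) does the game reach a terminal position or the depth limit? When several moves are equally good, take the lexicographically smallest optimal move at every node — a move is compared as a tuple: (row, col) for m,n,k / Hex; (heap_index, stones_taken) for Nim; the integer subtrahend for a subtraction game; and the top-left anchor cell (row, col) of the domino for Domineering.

ply 1, X at .../O.X/X.O | (0,0)=-1→X../O.X/X.O; (0,1)=-1→.X./O.X/X.O; (0,2)=+1→..X/O.X/X.O*; (1,1)=+1→.../OXX/X.O; (2,1)=-1→.../O.X/XXO
ply 2, O at ..X/O.X/X.O | (0,0)=-1→O.X/O.X/X.O*; (0,1)=-1→.OX/O.X/X.O; (1,1)=-1→..X/OOX/X.O; (2,1)=-1→..X/O.X/XOO
ply 3, X at O.X/O.X/X.O | (0,1)=+1→OXX/O.X/X.O*; (1,1)=+1→O.X/OXX/X.O; (2,1)=+1→O.X/O.X/XXO
ply 4, O at OXX/O.X/X.O | (1,1)=-1→OXX/OOX/X.O*; (2,1)=-1→OXX/O.X/XOO
ply 5, X at OXX/OOX/X.O | (2,1)=+1→OXX/OOX/XXO*
ply 6: OXX/OOX/XXO is terminal -1 (O); from .../O.X/X.O depth 5

PV length from [.../O.X/X.O]: 5 plies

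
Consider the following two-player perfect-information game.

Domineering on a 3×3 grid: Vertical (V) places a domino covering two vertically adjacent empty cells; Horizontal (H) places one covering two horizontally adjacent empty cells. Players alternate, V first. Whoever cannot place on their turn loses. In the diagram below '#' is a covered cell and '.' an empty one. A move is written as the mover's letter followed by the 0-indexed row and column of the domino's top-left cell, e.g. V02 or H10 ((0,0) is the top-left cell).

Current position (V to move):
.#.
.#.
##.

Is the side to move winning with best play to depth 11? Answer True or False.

[.#./.#./##.] V move#1: V00:+1/##./##./##.*, V02:+1/.##/.##/##., V12:+1/.#./.##/###
[##./##./##.] end (terminal -1, H#2); searched .#./.#./##. to 11

V winning at [.#./.#./##.]: True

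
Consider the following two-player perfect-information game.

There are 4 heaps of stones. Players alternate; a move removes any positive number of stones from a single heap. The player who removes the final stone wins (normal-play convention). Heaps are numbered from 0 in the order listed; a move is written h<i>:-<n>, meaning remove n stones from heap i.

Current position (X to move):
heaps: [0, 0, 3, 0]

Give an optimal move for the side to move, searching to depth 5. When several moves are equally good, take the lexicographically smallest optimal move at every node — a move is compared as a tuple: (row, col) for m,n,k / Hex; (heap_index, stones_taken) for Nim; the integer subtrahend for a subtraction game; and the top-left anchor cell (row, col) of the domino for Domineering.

p1 X@[(0,0,3,0)]: h2:-1[(0,0,2,0)]-1 h2:-2[(0,0,1,0)]-1 h2:-3[(0,0,0,0)]+1*
p2 O@[(0,0,0,0)] terminal -1; root [(0,0,3,0)] d5

X's best at [(0,0,3,0)]: h2:-3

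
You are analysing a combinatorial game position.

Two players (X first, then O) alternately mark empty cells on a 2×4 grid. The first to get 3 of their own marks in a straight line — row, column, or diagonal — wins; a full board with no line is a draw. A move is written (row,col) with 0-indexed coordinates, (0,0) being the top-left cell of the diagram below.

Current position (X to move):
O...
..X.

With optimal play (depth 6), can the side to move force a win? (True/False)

ply 1, X at O.../..X. | (0,1)=+0→OX../..X.; (0,2)=+0→O.X./..X.; (0,3)=+0→O..X/..X.; (1,0)=+0→O.../X.X.; (1,1)=+1→O.../.XX.*; (1,3)=+0→O.../..XX
ply 2, O at O.../.XX. | (0,1)=-1→OO../.XX.*; (0,2)=-1→O.O./.XX.; (0,3)=-1→O..O/.XX.; (1,0)=-1→O.../OXX.; (1,3)=-1→O.../.XXO
ply 3, X at OO../.XX. | (0,2)=+1→OOX./.XX.*; (0,3)=-1→OO.X/.XX.; (1,0)=+1→OO../XXX.; (1,3)=+1→OO../.XXX
ply 4, O at OOX./.XX. | (0,3)=-1→OOXO/.XX.*; (1,0)=-1→OOX./OXX.; (1,3)=-1→OOX./.XXO
ply 5, X at OOXO/.XX. | (1,0)=+1→OOXO/XXX.*; (1,3)=+1→OOXO/.XXX
ply 6: OOXO/XXX. is terminal -1 (O); from O.../..X. depth 6

X winning at [O.../..X.]: True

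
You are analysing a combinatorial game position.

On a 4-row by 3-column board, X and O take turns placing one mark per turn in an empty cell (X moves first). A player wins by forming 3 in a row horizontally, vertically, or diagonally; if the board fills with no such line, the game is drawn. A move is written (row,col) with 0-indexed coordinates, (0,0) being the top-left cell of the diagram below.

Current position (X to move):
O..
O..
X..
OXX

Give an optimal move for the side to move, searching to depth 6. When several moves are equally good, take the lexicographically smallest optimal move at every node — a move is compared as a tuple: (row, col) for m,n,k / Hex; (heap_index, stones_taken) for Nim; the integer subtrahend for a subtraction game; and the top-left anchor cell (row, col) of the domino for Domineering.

X's best at [O../O../X../OXX]: (1,1)

p1 X@[O../O../X../OXX]: (0,1)[OX./O../X../OXX]-1 (0,2)[O.X/O../X../OXX]-1 (1,1)[O../OX./X../OXX]+1* (1,2)[O../O.X/X../OXX]+1 (2,1)[O../O../XX./OXX]+1 (2,2)[O../O../X.X/OXX]+1
p2 O@[O../OX./X../OXX]: (0,1)[OO./OX./X../OXX]-1* (0,2)[O.O/OX./X../OXX]-1 (1,2)[O../OXO/X../OXX]-1 (2,1)[O../OX./XO./OXX]-1 (2,2)[O../OX./X.O/OXX]-1
p3 X@[OO./OX./X../OXX]: (0,2)[OOX/OX./X../OXX]+1* (1,2)[OO./OXX/X../OXX]-1 (2,1)[OO./OX./XX./OXX]+1 (2,2)[OO./OX./X.X/OXX]-1
p4 O@[OOX/OX./X../OXX] terminal -1; root [O../O../X../OXX] d6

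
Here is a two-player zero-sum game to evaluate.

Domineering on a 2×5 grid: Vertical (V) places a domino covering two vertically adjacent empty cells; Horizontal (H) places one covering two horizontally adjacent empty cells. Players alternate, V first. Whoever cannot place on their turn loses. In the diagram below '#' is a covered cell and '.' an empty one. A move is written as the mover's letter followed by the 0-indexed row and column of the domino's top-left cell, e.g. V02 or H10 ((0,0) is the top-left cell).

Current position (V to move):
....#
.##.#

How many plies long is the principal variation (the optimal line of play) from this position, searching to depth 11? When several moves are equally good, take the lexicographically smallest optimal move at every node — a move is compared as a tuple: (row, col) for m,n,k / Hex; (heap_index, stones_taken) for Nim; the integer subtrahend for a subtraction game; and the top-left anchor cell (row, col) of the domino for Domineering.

ply 1, V at ....#/.##.# | V00=-1→#...#/###.#*; V03=-1→...##/.####
ply 2, H at #...#/###.# | H01=-1→###.#/###.#; H02=+1→#.###/###.#*
ply 3: #.###/###.# is terminal -1 (V); from ....#/.##.# depth 11

PV length from [....#/.##.#]: 2 plies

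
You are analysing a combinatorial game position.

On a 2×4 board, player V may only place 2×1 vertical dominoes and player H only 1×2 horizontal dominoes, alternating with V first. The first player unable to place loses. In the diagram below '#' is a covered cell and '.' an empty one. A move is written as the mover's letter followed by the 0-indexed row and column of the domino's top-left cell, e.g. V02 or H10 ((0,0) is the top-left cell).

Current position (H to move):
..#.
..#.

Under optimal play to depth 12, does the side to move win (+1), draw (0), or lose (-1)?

value(..#./..#., H) = +1

ply 1, H at ..#./..#. | H00=+1→###./..#.*; H10=+1→..#./###.
ply 2, V at ###./..#. | V03=-1→####/..##*
ply 3, H at ####/..## | H10=+1→####/####*
ply 4: ####/#### is terminal -1 (V); from ..#./..#. depth 12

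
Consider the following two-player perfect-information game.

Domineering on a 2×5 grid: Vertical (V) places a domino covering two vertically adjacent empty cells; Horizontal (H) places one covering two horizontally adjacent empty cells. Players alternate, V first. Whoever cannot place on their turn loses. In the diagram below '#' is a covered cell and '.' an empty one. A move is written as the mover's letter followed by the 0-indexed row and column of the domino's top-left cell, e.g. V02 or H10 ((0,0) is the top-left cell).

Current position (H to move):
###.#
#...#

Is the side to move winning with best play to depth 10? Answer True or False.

ply 1, H at ###.#/#...# | H11=-1→###.#/###.#; H12=+1→###.#/#.###*
ply 2: ###.#/#.### is terminal -1 (V); from ###.#/#...# depth 10

H winning at [###.#/#...#]: True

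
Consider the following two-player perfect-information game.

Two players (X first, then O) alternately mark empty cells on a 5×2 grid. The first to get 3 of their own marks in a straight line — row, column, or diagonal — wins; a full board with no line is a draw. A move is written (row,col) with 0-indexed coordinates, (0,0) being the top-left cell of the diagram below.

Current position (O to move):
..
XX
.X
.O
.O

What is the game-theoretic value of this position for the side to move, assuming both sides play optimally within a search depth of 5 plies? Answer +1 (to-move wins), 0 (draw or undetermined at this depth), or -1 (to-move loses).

[../XX/.X/.O/.O] O move#1: (0,0):-1/O./XX/.X/.O/.O*, (0,1):-1/.O/XX/.X/.O/.O, (2,0):-1/../XX/OX/.O/.O, (3,0):-1/../XX/.X/OO/.O, (4,0):-1/../XX/.X/.O/OO
[O./XX/.X/.O/.O] X move#2: (0,1):+1/OX/XX/.X/.O/.O*, (2,0):+1/O./XX/XX/.O/.O, (3,0):+1/O./XX/.X/XO/.O, (4,0):+0/O./XX/.X/.O/XO
[OX/XX/.X/.O/.O] end (terminal -1, O#3); searched ../XX/.X/.O/.O to 5

value(../XX/.X/.O/.O, O) = -1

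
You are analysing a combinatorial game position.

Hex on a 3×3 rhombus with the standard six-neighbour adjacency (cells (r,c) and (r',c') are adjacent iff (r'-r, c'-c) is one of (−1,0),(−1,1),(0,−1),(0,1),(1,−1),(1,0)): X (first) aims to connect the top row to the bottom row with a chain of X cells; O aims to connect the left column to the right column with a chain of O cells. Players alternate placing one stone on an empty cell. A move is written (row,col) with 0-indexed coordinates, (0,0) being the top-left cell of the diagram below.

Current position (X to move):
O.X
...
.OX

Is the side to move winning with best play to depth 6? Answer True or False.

p1 X@[O.X/.../.OX]: (0,1)[OXX/.../.OX]+1* (1,0)[O.X/X../.OX]+1 (1,1)[O.X/.X./.OX]+1 (1,2)[O.X/..X/.OX]+1 (2,0)[O.X/.../XOX]+1
p2 O@[OXX/.../.OX]: (1,0)[OXX/O../.OX]-1* (1,1)[OXX/.O./.OX]-1 (1,2)[OXX/..O/.OX]-1 (2,0)[OXX/.../OOX]-1
p3 X@[OXX/O../.OX]: (1,1)[OXX/OX./.OX]+1* (1,2)[OXX/O.X/.OX]+1 (2,0)[OXX/O../XOX]+1
p4 O@[OXX/OX./.OX]: (1,2)[OXX/OXO/.OX]-1* (2,0)[OXX/OX./OOX]-1
p5 X@[OXX/OXO/.OX]: (2,0)[OXX/OXO/XOX]+1*
p6 O@[OXX/OXO/XOX] terminal -1; root [O.X/.../.OX] d6

X winning at [O.X/.../.OX]: True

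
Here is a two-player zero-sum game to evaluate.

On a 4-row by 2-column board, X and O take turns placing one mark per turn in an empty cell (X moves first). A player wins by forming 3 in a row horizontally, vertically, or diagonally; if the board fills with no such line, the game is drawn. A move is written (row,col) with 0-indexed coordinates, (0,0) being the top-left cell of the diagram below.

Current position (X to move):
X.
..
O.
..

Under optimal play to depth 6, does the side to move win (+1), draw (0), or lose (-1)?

[X./../O./..] X move#1: (0,1):+0/XX/../O./..*, (1,0):+0/X./X./O./.., (1,1):+0/X./.X/O./.., (2,1):+0/X./../OX/.., (3,0):+0/X./../O./X., (3,1):+0/X./../O./.X
[XX/../O./..] O move#2: (1,0):+0/XX/O./O./..*, (1,1):+0/XX/.O/O./.., (2,1):+0/XX/../OO/.., (3,0):+0/XX/../O./O., (3,1):+0/XX/../O./.O
[XX/O./O./..] X move#3: (1,1):-1/XX/OX/O./.., (2,1):-1/XX/O./OX/.., (3,0):+0/XX/O./O./X.*, (3,1):-1/XX/O./O./.X
[XX/O./O./X.] O move#4: (1,1):+0/XX/OO/O./X.*, (2,1):+0/XX/O./OO/X., (3,1):+0/XX/O./O./XO
[XX/OO/O./X.] X move#5: (2,1):+0/XX/OO/OX/X.*, (3,1):+0/XX/OO/O./XX
[XX/OO/OX/X.] O move#6: (3,1):+0/XX/OO/OX/XO*
[XX/OO/OX/XO] end (terminal +0, X#7); searched X./../O./.. to 6

value(X./../O./.., X) = 0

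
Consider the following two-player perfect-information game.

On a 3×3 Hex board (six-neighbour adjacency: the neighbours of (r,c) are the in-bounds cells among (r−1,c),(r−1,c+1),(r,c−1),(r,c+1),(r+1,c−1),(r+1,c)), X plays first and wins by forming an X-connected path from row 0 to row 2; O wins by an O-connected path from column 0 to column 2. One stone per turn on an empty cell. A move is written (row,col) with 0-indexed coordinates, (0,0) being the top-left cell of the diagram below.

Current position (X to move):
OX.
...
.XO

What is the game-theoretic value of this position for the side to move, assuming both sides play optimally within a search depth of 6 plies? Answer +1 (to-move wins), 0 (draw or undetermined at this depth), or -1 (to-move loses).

value(OX./.../.XO, X) = +1

ply 1, X at OX./.../.XO | (0,2)=+1→OXX/.../.XO*; (1,0)=+1→OX./X../.XO; (1,1)=+1→OX./.X./.XO; (1,2)=+1→OX./..X/.XO; (2,0)=+1→OX./.../XXO
ply 2, O at OXX/.../.XO | (1,0)=-1→OXX/O../.XO*; (1,1)=-1→OXX/.O./.XO; (1,2)=-1→OXX/..O/.XO; (2,0)=-1→OXX/.../OXO
ply 3, X at OXX/O../.XO | (1,1)=+1→OXX/OX./.XO*; (1,2)=+1→OXX/O.X/.XO; (2,0)=+1→OXX/O../XXO
ply 4: OXX/OX./.XO is terminal -1 (O); from OX./.../.XO depth 6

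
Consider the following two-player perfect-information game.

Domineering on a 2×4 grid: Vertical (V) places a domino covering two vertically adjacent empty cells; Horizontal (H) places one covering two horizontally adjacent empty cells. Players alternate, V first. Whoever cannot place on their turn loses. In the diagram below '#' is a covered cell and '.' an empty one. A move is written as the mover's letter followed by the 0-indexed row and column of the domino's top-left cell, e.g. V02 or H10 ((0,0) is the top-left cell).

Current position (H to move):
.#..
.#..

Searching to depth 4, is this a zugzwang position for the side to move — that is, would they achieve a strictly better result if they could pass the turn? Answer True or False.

[.#../.#..] H move#1: H02:+1/.###/.#..*, H12:+1/.#../.###
[.###/.#..] V move#2: V00:-1/####/##..*
[####/##..] H move#3: H12:+1/####/####*
[####/####] end (terminal -1, V#4); searched .#../.#.. to 4
if H skipped the turn, V would face:
~ [.#../.#..] V move#1: V00:-1/##../##.., V02:+1/.##./.##.*, V03:+1/.#.#/.#.#
~ [.##./.##.] end (terminal -1, H#2); searched .#../.#.. to 4
compare (H): move=+1 vs pass=-1

zugzwang(.#../.#.., H) = False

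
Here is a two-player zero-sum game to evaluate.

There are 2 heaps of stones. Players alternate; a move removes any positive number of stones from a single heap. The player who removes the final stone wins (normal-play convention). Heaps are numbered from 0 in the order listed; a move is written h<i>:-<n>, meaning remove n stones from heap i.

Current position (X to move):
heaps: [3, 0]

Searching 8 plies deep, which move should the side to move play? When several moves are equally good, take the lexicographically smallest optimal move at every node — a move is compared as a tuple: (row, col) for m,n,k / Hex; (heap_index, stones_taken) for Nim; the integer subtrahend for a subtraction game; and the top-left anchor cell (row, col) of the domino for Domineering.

X's best at [(3,0)]: h0:-3

[(3,0)] X move#1: h0:-1:-1/(2,0), h0:-2:-1/(1,0), h0:-3:+1/(0,0)*
[(0,0)] end (terminal -1, O#2); searched (3,0) to 8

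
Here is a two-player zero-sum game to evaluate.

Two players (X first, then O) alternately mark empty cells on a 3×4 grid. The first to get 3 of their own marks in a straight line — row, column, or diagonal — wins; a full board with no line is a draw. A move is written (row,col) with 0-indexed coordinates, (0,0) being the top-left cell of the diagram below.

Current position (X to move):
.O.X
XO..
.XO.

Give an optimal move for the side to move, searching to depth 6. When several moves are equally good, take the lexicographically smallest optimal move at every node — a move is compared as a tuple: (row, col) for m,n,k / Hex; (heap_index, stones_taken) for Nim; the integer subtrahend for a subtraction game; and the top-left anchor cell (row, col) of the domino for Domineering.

p1 X@[.O.X/XO../.XO.]: (0,0)[XO.X/XO../.XO.]+1* (0,2)[.OXX/XO../.XO.]-1 (1,2)[.O.X/XOX./.XO.]+1 (1,3)[.O.X/XO.X/.XO.]-1 (2,0)[.O.X/XO../XXO.]-1 (2,3)[.O.X/XO../.XOX]-1
p2 O@[XO.X/XO../.XO.]: (0,2)[XOOX/XO../.XO.]-1* (1,2)[XO.X/XOO./.XO.]-1 (1,3)[XO.X/XO.O/.XO.]-1 (2,0)[XO.X/XO../OXO.]-1 (2,3)[XO.X/XO../.XOO]-1
p3 X@[XOOX/XO../.XO.]: (1,2)[XOOX/XOX./.XO.]+1* (1,3)[XOOX/XO.X/.XO.]-1 (2,0)[XOOX/XO../XXO.]+1 (2,3)[XOOX/XO../.XOX]-1
p4 O@[XOOX/XOX./.XO.] terminal -1; root [.O.X/XO../.XO.] d6

X's best at [.O.X/XO../.XO.]: (0,0)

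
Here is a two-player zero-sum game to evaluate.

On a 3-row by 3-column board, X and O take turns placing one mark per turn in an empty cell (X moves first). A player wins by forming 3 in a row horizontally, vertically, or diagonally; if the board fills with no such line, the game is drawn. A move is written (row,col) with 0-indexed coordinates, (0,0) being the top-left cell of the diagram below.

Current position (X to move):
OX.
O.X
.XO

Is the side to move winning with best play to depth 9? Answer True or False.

[OX./O.X/.XO] X move#1: (0,2):-1/OXX/O.X/.XO, (1,1):+1/OX./OXX/.XO*, (2,0):-1/OX./O.X/XXO
[OX./OXX/.XO] end (terminal -1, O#2); searched OX./O.X/.XO to 9

X winning at [OX./O.X/.XO]: True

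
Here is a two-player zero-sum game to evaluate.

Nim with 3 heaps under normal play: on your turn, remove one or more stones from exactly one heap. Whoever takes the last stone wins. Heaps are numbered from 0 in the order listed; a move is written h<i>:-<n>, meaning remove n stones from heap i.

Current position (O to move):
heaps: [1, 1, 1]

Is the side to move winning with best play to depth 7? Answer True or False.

O winning at [(1,1,1)]: True

p1 O@[(1,1,1)]: h0:-1[(0,1,1)]+1* h1:-1[(1,0,1)]+1 h2:-1[(1,1,0)]+1
p2 X@[(0,1,1)]: h1:-1[(0,0,1)]-1* h2:-1[(0,1,0)]-1
p3 O@[(0,0,1)]: h2:-1[(0,0,0)]+1*
p4 X@[(0,0,0)] terminal -1; root [(1,1,1)] d7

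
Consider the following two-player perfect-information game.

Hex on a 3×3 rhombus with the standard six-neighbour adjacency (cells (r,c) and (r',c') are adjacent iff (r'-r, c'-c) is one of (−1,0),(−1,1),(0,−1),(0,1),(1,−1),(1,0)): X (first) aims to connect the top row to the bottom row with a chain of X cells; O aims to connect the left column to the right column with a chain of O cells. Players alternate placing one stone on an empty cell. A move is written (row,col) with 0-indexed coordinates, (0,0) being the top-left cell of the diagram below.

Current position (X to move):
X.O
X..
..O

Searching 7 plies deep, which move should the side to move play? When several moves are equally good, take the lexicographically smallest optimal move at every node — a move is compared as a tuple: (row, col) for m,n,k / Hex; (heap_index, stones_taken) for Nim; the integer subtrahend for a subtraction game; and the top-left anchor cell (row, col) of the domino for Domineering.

X's best at [X.O/X../..O]: (1,1)

p1 X@[X.O/X../..O]: (0,1)[XXO/X../..O]-1 (1,1)[X.O/XX./..O]+1* (1,2)[X.O/X.X/..O]-1 (2,0)[X.O/X../X.O]+1 (2,1)[X.O/X../.XO]+1
p2 O@[X.O/XX./..O]: (0,1)[XOO/XX./..O]-1* (1,2)[X.O/XXO/..O]-1 (2,0)[X.O/XX./O.O]-1 (2,1)[X.O/XX./.OO]-1
p3 X@[XOO/XX./..O]: (1,2)[XOO/XXX/..O]+1* (2,0)[XOO/XX./X.O]+1 (2,1)[XOO/XX./.XO]+1
p4 O@[XOO/XXX/..O]: (2,0)[XOO/XXX/O.O]-1* (2,1)[XOO/XXX/.OO]-1
p5 X@[XOO/XXX/O.O]: (2,1)[XOO/XXX/OXO]+1*
p6 O@[XOO/XXX/OXO] terminal -1; root [X.O/X../..O] d7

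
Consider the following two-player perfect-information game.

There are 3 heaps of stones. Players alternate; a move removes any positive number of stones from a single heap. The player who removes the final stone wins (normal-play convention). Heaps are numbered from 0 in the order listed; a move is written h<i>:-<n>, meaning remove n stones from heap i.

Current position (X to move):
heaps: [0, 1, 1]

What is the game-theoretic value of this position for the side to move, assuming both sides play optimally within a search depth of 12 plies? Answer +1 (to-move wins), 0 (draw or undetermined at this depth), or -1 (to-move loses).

[(0,1,1)] X move#1: h1:-1:-1/(0,0,1)*, h2:-1:-1/(0,1,0)
[(0,0,1)] O move#2: h2:-1:+1/(0,0,0)*
[(0,0,0)] end (terminal -1, X#3); searched (0,1,1) to 12

value((0,1,1), X) = -1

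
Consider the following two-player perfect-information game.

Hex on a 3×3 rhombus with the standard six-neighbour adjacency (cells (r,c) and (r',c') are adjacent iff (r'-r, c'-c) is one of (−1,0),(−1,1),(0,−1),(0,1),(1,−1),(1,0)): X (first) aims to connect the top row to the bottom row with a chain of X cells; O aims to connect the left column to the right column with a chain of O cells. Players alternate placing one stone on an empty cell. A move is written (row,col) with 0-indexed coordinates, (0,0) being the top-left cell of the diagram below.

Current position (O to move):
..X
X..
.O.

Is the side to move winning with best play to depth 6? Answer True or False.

O winning at [..X/X../.O.]: True

[..X/X../.O.] O move#1: (0,0):-1/O.X/X../.O., (0,1):-1/.OX/X../.O., (1,1):-1/..X/XO./.O., (1,2):-1/..X/X.O/.O., (2,0):+1/..X/X../OO.*, (2,2):-1/..X/X../.OO
[..X/X../OO.] X move#2: (0,0):-1/X.X/X../OO.*, (0,1):-1/.XX/X../OO., (1,1):-1/..X/XX./OO., (1,2):-1/..X/X.X/OO., (2,2):-1/..X/X../OOX
[X.X/X../OO.] O move#3: (0,1):+1/XOX/X../OO.*, (1,1):+1/X.X/XO./OO., (1,2):+1/X.X/X.O/OO., (2,2):+1/X.X/X../OOO
[XOX/X../OO.] X move#4: (1,1):-1/XOX/XX./OO.*, (1,2):-1/XOX/X.X/OO., (2,2):-1/XOX/X../OOX
[XOX/XX./OO.] O move#5: (1,2):+1/XOX/XXO/OO.*, (2,2):+1/XOX/XX./OOO
[XOX/XXO/OO.] end (terminal -1, X#6); searched ..X/X../.O. to 6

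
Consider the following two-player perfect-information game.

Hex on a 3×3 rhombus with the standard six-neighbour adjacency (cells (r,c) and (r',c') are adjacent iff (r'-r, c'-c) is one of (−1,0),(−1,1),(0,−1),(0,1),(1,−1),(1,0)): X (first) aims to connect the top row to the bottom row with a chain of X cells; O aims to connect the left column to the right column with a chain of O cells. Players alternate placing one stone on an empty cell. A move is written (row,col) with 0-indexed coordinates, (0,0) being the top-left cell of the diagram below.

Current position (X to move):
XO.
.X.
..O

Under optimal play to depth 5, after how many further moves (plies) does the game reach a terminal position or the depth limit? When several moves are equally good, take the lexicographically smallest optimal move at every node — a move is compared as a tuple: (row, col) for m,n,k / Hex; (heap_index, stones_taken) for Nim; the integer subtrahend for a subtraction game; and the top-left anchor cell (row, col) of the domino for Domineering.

p1 X@[XO./.X./..O]: (0,2)[XOX/.X./..O]+1* (1,0)[XO./XX./..O]+1 (1,2)[XO./.XX/..O]+1 (2,0)[XO./.X./X.O]+1 (2,1)[XO./.X./.XO]+1
p2 O@[XOX/.X./..O]: (1,0)[XOX/OX./..O]-1* (1,2)[XOX/.XO/..O]-1 (2,0)[XOX/.X./O.O]-1 (2,1)[XOX/.X./.OO]-1
p3 X@[XOX/OX./..O]: (1,2)[XOX/OXX/..O]+1* (2,0)[XOX/OX./X.O]+1 (2,1)[XOX/OX./.XO]+1
p4 O@[XOX/OXX/..O]: (2,0)[XOX/OXX/O.O]-1* (2,1)[XOX/OXX/.OO]-1
p5 X@[XOX/OXX/O.O]: (2,1)[XOX/OXX/OXO]+1*
p6 O@[XOX/OXX/OXO] terminal -1; root [XO./.X./..O] d5

PV length from [XO./.X./..O]: 5 plies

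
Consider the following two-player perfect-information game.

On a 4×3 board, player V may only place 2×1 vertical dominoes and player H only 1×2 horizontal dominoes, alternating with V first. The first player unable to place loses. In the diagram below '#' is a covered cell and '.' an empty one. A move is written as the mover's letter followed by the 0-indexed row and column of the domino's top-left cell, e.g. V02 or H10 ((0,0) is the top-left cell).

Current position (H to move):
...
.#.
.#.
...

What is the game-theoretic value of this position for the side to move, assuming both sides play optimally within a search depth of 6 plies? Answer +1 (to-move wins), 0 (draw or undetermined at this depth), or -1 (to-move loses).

ply 1, H at .../.#./.#./... | H00=-1→##./.#./.#./...*; H01=-1→.##/.#./.#./...; H30=-1→.../.#./.#./##.; H31=-1→.../.#./.#./.##
ply 2, V at ##./.#./.#./... | V02=+1→###/.##/.#./...*; V10=+1→##./##./##./...; V12=+1→##./.##/.##/...; V20=+1→##./.#./##./#..; V22=+1→##./.#./.##/..#
ply 3, H at ###/.##/.#./... | H30=-1→###/.##/.#./##.*; H31=-1→###/.##/.#./.##
ply 4, V at ###/.##/.#./##. | V10=+1→###/###/##./##.*; V22=+1→###/.##/.##/###
ply 5: ###/###/##./##. is terminal -1 (H); from .../.#./.#./... depth 6

value(.../.#./.#./..., H) = -1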